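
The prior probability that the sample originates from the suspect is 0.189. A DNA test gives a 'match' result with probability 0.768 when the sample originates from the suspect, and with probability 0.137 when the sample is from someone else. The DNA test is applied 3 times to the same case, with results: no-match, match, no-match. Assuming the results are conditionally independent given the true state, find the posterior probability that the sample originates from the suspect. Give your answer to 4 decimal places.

Posterior P(H) ≈ 0.0863

With H the event that the sample originates from the suspect, the joint likelihood of the observed sequence is P(data|H) = 0.232·0.768·0.232 = 0.041337 and P(data|¬H) = 0.863·0.137·0.863 = 0.10203.
Bayes: P(H|data) = 0.189·0.041337 / (0.189·0.041337 + 0.811·0.10203) = 0.0078127/0.090562 = 0.0863.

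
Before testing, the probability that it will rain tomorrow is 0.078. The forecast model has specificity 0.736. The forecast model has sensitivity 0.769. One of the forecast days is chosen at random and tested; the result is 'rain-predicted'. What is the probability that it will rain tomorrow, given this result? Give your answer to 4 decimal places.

Write H for 'it will rain tomorrow'. Prior odds H:¬H = 0.078/0.922 = 0.084599. For the 'rain-predicted' outcome, the likelihood ratio is 0.769/0.264 = 2.9129.
Posterior odds = 0.084599 × 2.9129 = 0.24643, so P(H|E) = 0.24643/(1+0.24643) = 0.1977.

P(H | E) ≈ 0.1977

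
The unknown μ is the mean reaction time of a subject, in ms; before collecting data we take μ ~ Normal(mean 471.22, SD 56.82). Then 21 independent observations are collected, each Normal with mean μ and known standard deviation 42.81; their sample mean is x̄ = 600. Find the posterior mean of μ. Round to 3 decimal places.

Posterior mean ≈ 596.611

With known σ, the Normal prior is conjugate. Weight on the data is w = (n/σ²)/(n/σ² + 1/τ₀²) = 0.0114585/(0.0114585+0.00030974) = 0.97368.
Posterior mean = w·x̄ + (1−w)·μ₀ = 0.97368·600 + 0.026320·471.22 = 596.611.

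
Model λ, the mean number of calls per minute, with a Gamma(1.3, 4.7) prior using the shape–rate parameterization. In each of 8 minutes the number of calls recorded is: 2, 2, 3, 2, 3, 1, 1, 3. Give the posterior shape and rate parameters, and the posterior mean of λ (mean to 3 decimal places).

Total count ∑xᵢ = 17 over n = 8 minutes.
Gamma is conjugate to the Poisson likelihood: posterior is Gamma(shape = 1.3+17 = 18.3, rate = 4.7+8 = 12.7).
Posterior mean = shape/rate = 18.3/12.7 = 1.441.

Posterior: Gamma(shape=18.3, rate=12.7); mean ≈ 1.441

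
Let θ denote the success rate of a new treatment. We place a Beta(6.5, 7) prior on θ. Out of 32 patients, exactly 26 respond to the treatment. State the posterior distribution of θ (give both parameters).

The binomial likelihood is conjugate to the Beta prior: with 26 successes and 6 failures, the posterior is Beta(6.5+26, 7+6) = Beta(32.5, 13).

Posterior: Beta(32.5, 13)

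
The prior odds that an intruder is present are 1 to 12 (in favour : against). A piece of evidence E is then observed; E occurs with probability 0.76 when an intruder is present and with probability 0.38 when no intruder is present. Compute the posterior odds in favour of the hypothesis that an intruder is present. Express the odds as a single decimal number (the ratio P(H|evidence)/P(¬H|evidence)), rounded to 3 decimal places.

Posterior odds ≈ 0.167

Prior odds = 1/12 = 0.083333.
Likelihood ratio for E = 0.76/0.38 = 2.0000.
Posterior odds = prior odds × LR = 0.16667.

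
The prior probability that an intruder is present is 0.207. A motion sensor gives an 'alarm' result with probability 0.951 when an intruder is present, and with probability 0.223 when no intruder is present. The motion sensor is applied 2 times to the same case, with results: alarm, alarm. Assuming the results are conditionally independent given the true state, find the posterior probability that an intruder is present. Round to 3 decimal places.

Let H be the event that an intruder is present; start with P(H) = 0.207. P('alarm'|H) = 0.951, P('alarm'|¬H) = 0.223.
Update on result 1 ('alarm'): P(H) ← 0.951·0.2070 / (0.951·0.2070 + 0.223·0.7930) = 0.19686/0.37370 = 0.5268.
Update on result 2 ('alarm'): P(H) ← 0.951·0.5268 / (0.951·0.5268 + 0.223·0.4732) = 0.50097/0.60650 = 0.8260.

Posterior P(H) ≈ 0.826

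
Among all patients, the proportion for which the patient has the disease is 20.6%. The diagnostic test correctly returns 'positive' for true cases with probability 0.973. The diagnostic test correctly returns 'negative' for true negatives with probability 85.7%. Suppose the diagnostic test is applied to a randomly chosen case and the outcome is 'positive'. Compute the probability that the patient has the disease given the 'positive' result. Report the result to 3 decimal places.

Let H be the event that the patient has the disease. P(H) = 0.206, so P(¬H) = 0.794. With E the 'positive' result, P(E|H) = 0.973 and P(E|¬H) = 0.143.
P(E) = 0.973·0.206 + 0.143·0.794 = 0.20044 + 0.11354 = 0.31398.
By Bayes' theorem, P(H|E) = 0.20044 / 0.31398 = 0.638.

P(H | E) ≈ 0.638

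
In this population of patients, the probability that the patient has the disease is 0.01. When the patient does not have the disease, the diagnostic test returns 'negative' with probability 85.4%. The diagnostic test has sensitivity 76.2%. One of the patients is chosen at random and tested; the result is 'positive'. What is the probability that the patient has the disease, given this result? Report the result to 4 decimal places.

P(H | E) ≈ 0.0501

Let H be the event that the patient has the disease. P(H) = 0.01, so P(¬H) = 0.99. With E the 'positive' result, P(E|H) = 0.762 and P(E|¬H) = 0.146.
P(E) = 0.762·0.01 + 0.146·0.99 = 0.0076200 + 0.14454 = 0.15216.
By Bayes' theorem, P(H|E) = 0.0076200 / 0.15216 = 0.0501.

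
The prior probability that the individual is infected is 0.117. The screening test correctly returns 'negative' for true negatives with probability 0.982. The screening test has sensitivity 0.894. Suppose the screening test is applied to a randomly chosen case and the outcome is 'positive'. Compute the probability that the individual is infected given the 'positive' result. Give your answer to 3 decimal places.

P(H | E) ≈ 0.868

Write H for 'the individual is infected'. Prior odds H:¬H = 0.117/0.883 = 0.13250. For the 'positive' outcome, the likelihood ratio is 0.894/0.018 = 49.667.
Posterior odds = 0.13250 × 49.667 = 6.5810, so P(H|E) = 6.5810/(1+6.5810) = 0.868.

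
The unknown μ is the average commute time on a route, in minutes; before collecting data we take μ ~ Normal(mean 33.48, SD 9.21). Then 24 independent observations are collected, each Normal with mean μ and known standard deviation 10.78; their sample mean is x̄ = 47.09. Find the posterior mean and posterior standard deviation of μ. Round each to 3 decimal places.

Posterior mean ≈ 46.355; posterior SD ≈ 2.140

Prior precision 1/τ₀² = 1/9.21² = 0.0117891; data precision n/σ² = 24/10.78² = 0.206526.
Posterior precision = 0.0117891 + 0.206526 = 0.218315, giving posterior SD = 1/√0.218315 = 2.140.
Posterior mean = (0.0117891·33.48 + 0.206526·47.09) / 0.218315 = 46.355.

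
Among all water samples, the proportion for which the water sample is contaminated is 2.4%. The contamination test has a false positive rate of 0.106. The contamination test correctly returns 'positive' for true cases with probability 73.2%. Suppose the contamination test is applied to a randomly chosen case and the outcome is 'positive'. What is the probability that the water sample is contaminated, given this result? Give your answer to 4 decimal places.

Write H for 'the water sample is contaminated'. Prior odds H:¬H = 0.024/0.976 = 0.024590. For the 'positive' outcome, the likelihood ratio is 0.732/0.106 = 6.9057.
Posterior odds = 0.024590 × 6.9057 = 0.16981, so P(H|E) = 0.16981/(1+0.16981) = 0.1452.

P(H | E) ≈ 0.1452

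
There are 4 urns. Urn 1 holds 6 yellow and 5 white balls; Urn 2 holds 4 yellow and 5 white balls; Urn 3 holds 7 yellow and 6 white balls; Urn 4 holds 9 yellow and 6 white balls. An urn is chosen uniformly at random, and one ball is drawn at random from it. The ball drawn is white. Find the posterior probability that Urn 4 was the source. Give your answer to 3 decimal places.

P(white|Urn 1) = 0.4545; P(white|Urn 2) = 0.5556; P(white|Urn 3) = 0.4615; P(white|Urn 4) = 0.4.
Prior × likelihood for each source: 0.25·0.4545=0.1136, 0.25·0.5556=0.1389, 0.25·0.4615=0.1154, 0.25·0.4=0.1000. Summing gives P(white) = 0.46791.
P(Urn 4 | white) = 0.1000 / 0.46791 = 0.214.

Posterior probability ≈ 0.214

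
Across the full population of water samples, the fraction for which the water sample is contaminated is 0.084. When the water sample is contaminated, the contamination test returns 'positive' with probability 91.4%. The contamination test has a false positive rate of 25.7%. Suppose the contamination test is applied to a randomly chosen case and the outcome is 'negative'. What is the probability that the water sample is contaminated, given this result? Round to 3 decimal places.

P(H | E) ≈ 0.011

Let H be the event that the water sample is contaminated. P(H) = 0.084, so P(¬H) = 0.916. With E the 'negative' result, P(E|H) = 0.086 and P(E|¬H) = 0.743.
P(E) = 0.086·0.084 + 0.743·0.916 = 0.0072240 + 0.68059 = 0.68781.
By Bayes' theorem, P(H|E) = 0.0072240 / 0.68781 = 0.011.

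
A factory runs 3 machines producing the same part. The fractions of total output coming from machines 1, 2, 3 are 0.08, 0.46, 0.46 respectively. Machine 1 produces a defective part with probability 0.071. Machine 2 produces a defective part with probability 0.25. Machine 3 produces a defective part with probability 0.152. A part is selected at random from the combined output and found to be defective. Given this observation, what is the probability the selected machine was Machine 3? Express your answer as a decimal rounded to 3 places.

Posterior probability ≈ 0.367

Tabulate prior·likelihood by source: [1] prior 0.08, lik 0.071, product 0.005680; [2] prior 0.46, lik 0.25, product 0.1150; [3] prior 0.46, lik 0.152, product 0.06992.
Normalizing constant = 0.19060; the posterior for Machine 3 is its product over the sum, 0.06992/0.19060 = 0.367.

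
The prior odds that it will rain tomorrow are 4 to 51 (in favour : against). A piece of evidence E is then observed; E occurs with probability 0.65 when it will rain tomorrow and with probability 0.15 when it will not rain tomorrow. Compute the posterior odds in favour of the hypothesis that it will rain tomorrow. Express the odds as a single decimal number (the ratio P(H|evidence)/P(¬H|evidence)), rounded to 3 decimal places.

Prior odds = 4/51 = 0.078431.
Likelihood ratio for E = 0.65/0.15 = 4.3333.
Posterior odds = prior odds × LR = 0.33987.

Posterior odds ≈ 0.340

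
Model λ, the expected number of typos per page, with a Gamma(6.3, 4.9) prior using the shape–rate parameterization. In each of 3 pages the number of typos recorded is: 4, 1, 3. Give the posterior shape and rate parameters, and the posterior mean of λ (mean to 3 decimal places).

Posterior: Gamma(shape=14.3, rate=7.9); mean ≈ 1.810

Total count ∑xᵢ = 8 over n = 3 pages.
Gamma is conjugate to the Poisson likelihood: posterior is Gamma(shape = 6.3+8 = 14.3, rate = 4.9+3 = 7.9).
E[λ | data] = 14.3/7.9 = 1.810.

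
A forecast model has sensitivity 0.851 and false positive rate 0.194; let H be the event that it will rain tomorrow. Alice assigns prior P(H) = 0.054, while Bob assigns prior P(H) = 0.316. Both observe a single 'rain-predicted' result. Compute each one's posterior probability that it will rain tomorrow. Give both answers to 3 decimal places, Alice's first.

Alice: 0.200; Bob: 0.670

The likelihood ratio for a 'rain-predicted' result is 0.851/0.194 = 4.3866.
Alice: prior odds 0.054/0.946 = 0.057082; posterior odds 0.25040; posterior probability 0.200.
Bob: prior odds 0.316/0.684 = 0.46199; posterior odds 2.0266; posterior probability 0.670.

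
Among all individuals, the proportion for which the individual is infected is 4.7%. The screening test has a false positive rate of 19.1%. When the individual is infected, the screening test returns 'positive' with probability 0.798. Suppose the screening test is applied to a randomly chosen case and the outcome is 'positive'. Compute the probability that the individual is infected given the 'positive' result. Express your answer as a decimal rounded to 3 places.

Write H for 'the individual is infected'. Prior odds H:¬H = 0.047/0.953 = 0.049318. For the 'positive' outcome, the likelihood ratio is 0.798/0.191 = 4.1780.
Posterior odds = 0.049318 × 4.1780 = 0.20605, so P(H|E) = 0.20605/(1+0.20605) = 0.171.

P(H | E) ≈ 0.171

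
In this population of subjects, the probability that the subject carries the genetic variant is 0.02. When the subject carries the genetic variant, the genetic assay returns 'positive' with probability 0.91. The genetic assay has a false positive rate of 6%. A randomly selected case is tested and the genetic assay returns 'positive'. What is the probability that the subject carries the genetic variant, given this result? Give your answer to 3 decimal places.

P(H | E) ≈ 0.236

Let H be the event that the subject carries the genetic variant. P(H) = 0.02, so P(¬H) = 0.98. With E the 'positive' result, P(E|H) = 0.91 and P(E|¬H) = 0.06.
P(E) = 0.91·0.02 + 0.06·0.98 = 0.018200 + 0.058800 = 0.077000.
By Bayes' theorem, P(H|E) = 0.018200 / 0.077000 = 0.236.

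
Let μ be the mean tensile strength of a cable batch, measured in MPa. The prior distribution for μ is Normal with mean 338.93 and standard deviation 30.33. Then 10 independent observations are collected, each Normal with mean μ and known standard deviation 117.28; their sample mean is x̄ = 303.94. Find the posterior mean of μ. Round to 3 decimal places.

With known σ, the Normal prior is conjugate. Weight on the data is w = (n/σ²)/(n/σ² + 1/τ₀²) = 0.00072703/(0.00072703+0.00108706) = 0.40077.
Posterior mean = w·x̄ + (1−w)·μ₀ = 0.40077·303.94 + 0.59923·338.93 = 324.907.

Posterior mean ≈ 324.907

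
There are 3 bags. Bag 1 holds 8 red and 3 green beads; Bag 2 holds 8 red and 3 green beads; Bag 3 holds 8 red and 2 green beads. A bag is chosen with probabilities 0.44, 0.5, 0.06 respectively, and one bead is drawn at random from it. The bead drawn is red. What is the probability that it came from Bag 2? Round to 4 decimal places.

Posterior probability ≈ 0.4970

P(red|Bag 1) = 0.7273; P(red|Bag 2) = 0.7273; P(red|Bag 3) = 0.8.
Prior × likelihood for each source: 0.44·0.7273=0.3200, 0.5·0.7273=0.3636, 0.06·0.8=0.04800. Summing gives P(red) = 0.73164.
P(Bag 2 | red) = 0.3636 / 0.73164 = 0.4970.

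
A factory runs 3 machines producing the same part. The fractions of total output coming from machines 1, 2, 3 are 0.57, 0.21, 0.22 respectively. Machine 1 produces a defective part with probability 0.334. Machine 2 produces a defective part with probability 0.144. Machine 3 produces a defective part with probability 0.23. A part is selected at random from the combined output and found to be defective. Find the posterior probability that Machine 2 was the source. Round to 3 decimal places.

Tabulate prior·likelihood by source: [1] prior 0.57, lik 0.334, product 0.1904; [2] prior 0.21, lik 0.144, product 0.03024; [3] prior 0.22, lik 0.23, product 0.05060.
Normalizing constant = 0.27122; the posterior for Machine 2 is its product over the sum, 0.03024/0.27122 = 0.111.

Posterior probability ≈ 0.111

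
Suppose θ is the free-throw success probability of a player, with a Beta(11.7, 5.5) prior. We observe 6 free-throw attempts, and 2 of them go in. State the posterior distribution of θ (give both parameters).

Posterior: Beta(13.7, 9.5)

The binomial likelihood is conjugate to the Beta prior: with 2 successes and 4 failures, the posterior is Beta(11.7+2, 5.5+4) = Beta(13.7, 9.5).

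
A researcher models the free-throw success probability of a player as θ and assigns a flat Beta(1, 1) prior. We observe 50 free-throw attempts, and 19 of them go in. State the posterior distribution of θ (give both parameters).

Observing 19 successes and 31 failures updates Beta(1, 1) by adding the success and failure counts to the two shape parameters: α = 1+19 = 20, β = 1+31 = 32.

Posterior: Beta(20, 32)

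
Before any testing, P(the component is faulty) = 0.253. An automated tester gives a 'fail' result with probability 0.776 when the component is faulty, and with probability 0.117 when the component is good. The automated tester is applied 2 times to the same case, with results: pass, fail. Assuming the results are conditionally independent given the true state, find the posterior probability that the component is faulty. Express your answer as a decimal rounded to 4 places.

Posterior P(H) ≈ 0.3630

Let H be the event that the component is faulty; start with P(H) = 0.253. P('fail'|H) = 0.776, P('fail'|¬H) = 0.117.
Update on result 1 ('pass'): P(H) ← 0.224·0.2530 / (0.224·0.2530 + 0.883·0.7470) = 0.056672/0.71627 = 0.0791.
Update on result 2 ('fail'): P(H) ← 0.776·0.0791 / (0.776·0.0791 + 0.117·0.9209) = 0.061398/0.16914 = 0.3630.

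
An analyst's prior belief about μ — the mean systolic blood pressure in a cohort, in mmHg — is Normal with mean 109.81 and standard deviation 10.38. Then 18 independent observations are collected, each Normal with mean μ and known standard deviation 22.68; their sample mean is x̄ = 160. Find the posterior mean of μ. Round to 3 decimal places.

Posterior mean ≈ 149.479

With known σ, the Normal prior is conjugate. Weight on the data is w = (n/σ²)/(n/σ² + 1/τ₀²) = 0.0349934/(0.0349934+0.00928122) = 0.79037.
Posterior mean = w·x̄ + (1−w)·μ₀ = 0.79037·160 + 0.20963·109.81 = 149.479.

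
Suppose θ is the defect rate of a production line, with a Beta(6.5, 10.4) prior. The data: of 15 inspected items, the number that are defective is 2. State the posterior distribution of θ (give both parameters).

Observing 2 successes and 13 failures updates Beta(6.5, 10.4) by adding the success and failure counts to the two shape parameters: α = 6.5+2 = 8.5, β = 10.4+13 = 23.4.

Posterior: Beta(8.5, 23.4)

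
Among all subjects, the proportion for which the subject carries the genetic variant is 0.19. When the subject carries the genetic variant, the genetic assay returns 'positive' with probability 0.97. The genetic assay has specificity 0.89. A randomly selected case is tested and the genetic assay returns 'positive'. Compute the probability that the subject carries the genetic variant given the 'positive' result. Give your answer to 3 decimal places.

P(H | E) ≈ 0.674

Let H be the event that the subject carries the genetic variant. P(H) = 0.19, so P(¬H) = 0.81. With E the 'positive' result, P(E|H) = 0.97 and P(E|¬H) = 0.11.
P(E) = 0.97·0.19 + 0.11·0.81 = 0.18430 + 0.089100 = 0.27340.
By Bayes' theorem, P(H|E) = 0.18430 / 0.27340 = 0.674.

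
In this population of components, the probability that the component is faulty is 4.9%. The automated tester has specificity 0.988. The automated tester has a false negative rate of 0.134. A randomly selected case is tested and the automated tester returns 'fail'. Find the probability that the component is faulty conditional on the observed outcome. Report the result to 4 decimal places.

P(H | E) ≈ 0.7881

Let H be the event that the component is faulty. P(H) = 0.049, so P(¬H) = 0.951. With E the 'fail' result, P(E|H) = 0.866 and P(E|¬H) = 0.012.
P(E) = 0.866·0.049 + 0.012·0.951 = 0.042434 + 0.011412 = 0.053846.
By Bayes' theorem, P(H|E) = 0.042434 / 0.053846 = 0.7881.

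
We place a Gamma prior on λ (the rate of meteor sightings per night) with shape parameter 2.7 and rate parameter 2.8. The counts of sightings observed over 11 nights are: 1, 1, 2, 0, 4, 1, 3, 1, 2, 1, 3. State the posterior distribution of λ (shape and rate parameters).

The Poisson likelihood adds the total count to the shape and the number of exposure periods to the rate. Here ∑xᵢ = 19 and n = 11, so shape 2.7→21.7 and rate 2.8→13.8.

Posterior: Gamma(shape=21.7, rate=13.8)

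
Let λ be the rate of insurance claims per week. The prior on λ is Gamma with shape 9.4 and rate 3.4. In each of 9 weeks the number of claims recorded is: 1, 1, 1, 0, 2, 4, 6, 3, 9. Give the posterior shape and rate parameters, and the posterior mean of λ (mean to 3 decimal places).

Total count ∑xᵢ = 27 over n = 9 weeks.
Gamma is conjugate to the Poisson likelihood: posterior is Gamma(shape = 9.4+27 = 36.4, rate = 3.4+9 = 12.4).
E[λ | data] = 36.4/12.4 = 2.935.

Posterior: Gamma(shape=36.4, rate=12.4); mean ≈ 2.935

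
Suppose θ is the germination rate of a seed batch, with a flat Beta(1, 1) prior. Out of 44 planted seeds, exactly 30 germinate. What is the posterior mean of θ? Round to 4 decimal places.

Observing 30 successes and 14 failures updates Beta(1, 1) by adding the success and failure counts to the two shape parameters: α = 1+30 = 31, β = 1+14 = 15.
Posterior mean = α/(α+β) = 31/46 = 0.6739.

Posterior mean ≈ 0.6739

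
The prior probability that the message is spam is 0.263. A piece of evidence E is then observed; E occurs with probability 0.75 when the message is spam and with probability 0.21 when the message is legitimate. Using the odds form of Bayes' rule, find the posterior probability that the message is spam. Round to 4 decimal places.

Prior odds = 0.263/(1−0.263) = 0.35685. In log-odds, ln(0.35685) = -1.0304.
Add log likelihood ratio: ln(3.5714) = 1.2730.
Posterior log-odds = 0.24253, so posterior odds = exp(0.24253) = 1.2745. Converting, P(H|E) = 1.2745/2.2745 = 0.5603.

Posterior probability ≈ 0.5603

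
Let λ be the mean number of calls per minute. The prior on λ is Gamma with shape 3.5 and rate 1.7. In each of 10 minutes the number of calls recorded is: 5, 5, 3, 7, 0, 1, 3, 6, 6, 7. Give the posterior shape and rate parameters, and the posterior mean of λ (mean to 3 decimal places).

The Poisson likelihood adds the total count to the shape and the number of exposure periods to the rate. Here ∑xᵢ = 43 and n = 10, so shape 3.5→46.5 and rate 1.7→11.7.
E[λ | data] = 46.5/11.7 = 3.974.

Posterior: Gamma(shape=46.5, rate=11.7); mean ≈ 3.974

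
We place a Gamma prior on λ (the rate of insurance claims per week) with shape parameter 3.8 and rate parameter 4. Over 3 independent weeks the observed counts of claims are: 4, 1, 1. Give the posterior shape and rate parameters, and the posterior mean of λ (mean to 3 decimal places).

Total count ∑xᵢ = 6 over n = 3 weeks.
Gamma is conjugate to the Poisson likelihood: posterior is Gamma(shape = 3.8+6 = 9.8, rate = 4+3 = 7).
Posterior mean = shape/rate = 9.8/7 = 1.400.

Posterior: Gamma(shape=9.8, rate=7); mean ≈ 1.400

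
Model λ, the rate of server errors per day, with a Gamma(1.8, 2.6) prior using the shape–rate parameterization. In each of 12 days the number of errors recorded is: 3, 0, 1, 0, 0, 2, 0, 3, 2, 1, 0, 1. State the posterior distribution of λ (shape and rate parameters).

Posterior: Gamma(shape=14.8, rate=14.6)

Total count ∑xᵢ = 13 over n = 12 days.
Gamma is conjugate to the Poisson likelihood: posterior is Gamma(shape = 1.8+13 = 14.8, rate = 2.6+12 = 14.6).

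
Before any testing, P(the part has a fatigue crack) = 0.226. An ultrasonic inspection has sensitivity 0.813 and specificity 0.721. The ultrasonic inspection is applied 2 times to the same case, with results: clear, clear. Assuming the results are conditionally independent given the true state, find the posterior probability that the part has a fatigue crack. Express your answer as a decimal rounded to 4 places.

Let H be the event that the part has a fatigue crack; start with P(H) = 0.226. P('indication'|H) = 0.813, P('indication'|¬H) = 0.279.
Update on result 1 ('clear'): P(H) ← 0.187·0.2260 / (0.187·0.2260 + 0.721·0.7740) = 0.042262/0.60032 = 0.0704.
Update on result 2 ('clear'): P(H) ← 0.187·0.0704 / (0.187·0.0704 + 0.721·0.9296) = 0.013165/0.68341 = 0.0193.

Posterior P(H) ≈ 0.0193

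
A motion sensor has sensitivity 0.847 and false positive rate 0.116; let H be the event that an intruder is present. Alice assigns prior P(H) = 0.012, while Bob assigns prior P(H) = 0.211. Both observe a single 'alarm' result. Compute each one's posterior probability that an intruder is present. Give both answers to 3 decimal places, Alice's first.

Alice: 0.081; Bob: 0.661

The likelihood ratio for an 'alarm' result is 0.847/0.116 = 7.3017.
Alice: prior odds 0.012/0.988 = 0.012146; posterior odds 0.088685; posterior probability 0.081.
Bob: prior odds 0.211/0.789 = 0.26743; posterior odds 1.9527; posterior probability 0.661.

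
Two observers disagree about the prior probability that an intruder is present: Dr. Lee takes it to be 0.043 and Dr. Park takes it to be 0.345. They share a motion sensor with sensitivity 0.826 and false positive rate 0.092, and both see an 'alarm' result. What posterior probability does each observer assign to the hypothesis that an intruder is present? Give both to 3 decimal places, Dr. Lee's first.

The likelihood ratio for an 'alarm' result is 0.826/0.092 = 8.9783.
Dr. Lee: prior odds 0.043/0.957 = 0.044932; posterior odds 0.40341; posterior probability 0.287.
Dr. Park: prior odds 0.345/0.655 = 0.52672; posterior odds 4.7290; posterior probability 0.825.

Dr. Lee: 0.287; Dr. Park: 0.825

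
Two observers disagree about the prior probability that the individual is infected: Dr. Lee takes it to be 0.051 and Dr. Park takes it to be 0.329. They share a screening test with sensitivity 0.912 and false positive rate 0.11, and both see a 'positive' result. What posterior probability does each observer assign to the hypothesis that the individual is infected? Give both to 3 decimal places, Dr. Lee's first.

Dr. Lee: 0.308; Dr. Park: 0.803

The likelihood ratio for a 'positive' result is 0.912/0.11 = 8.2909.
Dr. Lee: prior odds 0.051/0.949 = 0.053741; posterior odds 0.44556; posterior probability 0.308.
Dr. Park: prior odds 0.329/0.671 = 0.49031; posterior odds 4.0651; posterior probability 0.803.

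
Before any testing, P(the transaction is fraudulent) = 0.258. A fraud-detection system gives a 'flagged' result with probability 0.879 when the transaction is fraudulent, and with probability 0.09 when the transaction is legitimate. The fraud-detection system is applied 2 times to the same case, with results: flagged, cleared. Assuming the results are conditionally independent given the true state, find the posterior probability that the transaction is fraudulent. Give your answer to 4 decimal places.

Posterior P(H) ≈ 0.3111

Let H be the event that the transaction is fraudulent; start with P(H) = 0.258. P('flagged'|H) = 0.879, P('flagged'|¬H) = 0.09.
Update on result 1 ('flagged'): P(H) ← 0.879·0.2580 / (0.879·0.2580 + 0.09·0.7420) = 0.22678/0.29356 = 0.7725.
Update on result 2 ('cleared'): P(H) ← 0.121·0.7725 / (0.121·0.7725 + 0.91·0.2275) = 0.093475/0.30048 = 0.3111.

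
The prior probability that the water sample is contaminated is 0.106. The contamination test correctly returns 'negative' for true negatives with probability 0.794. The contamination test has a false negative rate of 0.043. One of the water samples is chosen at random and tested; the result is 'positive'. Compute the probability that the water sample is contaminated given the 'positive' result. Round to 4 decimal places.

P(H | E) ≈ 0.3552

Write H for 'the water sample is contaminated'. Prior odds H:¬H = 0.106/0.894 = 0.11857. For the 'positive' outcome, the likelihood ratio is 0.957/0.206 = 4.6456.
Posterior odds = 0.11857 × 4.6456 = 0.55082, so P(H|E) = 0.55082/(1+0.55082) = 0.3552.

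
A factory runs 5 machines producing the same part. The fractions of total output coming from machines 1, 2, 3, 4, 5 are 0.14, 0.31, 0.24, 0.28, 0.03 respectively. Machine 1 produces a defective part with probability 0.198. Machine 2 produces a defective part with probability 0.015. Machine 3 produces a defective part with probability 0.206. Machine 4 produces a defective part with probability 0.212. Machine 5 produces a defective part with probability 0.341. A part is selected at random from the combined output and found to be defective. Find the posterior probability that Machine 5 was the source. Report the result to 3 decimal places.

Posterior probability ≈ 0.068

Tabulate prior·likelihood by source: [1] prior 0.14, lik 0.198, product 0.02772; [2] prior 0.31, lik 0.015, product 0.004650; [3] prior 0.24, lik 0.206, product 0.04944; [4] prior 0.28, lik 0.212, product 0.05936; [5] prior 0.03, lik 0.341, product 0.01023.
Normalizing constant = 0.15140; the posterior for Machine 5 is its product over the sum, 0.01023/0.15140 = 0.068.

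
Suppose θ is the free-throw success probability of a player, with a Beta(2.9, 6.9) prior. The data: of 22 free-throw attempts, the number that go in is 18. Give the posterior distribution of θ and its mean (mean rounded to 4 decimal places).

Posterior: Beta(20.9, 10.9); mean ≈ 0.6572

The binomial likelihood is conjugate to the Beta prior: with 18 successes and 4 failures, the posterior is Beta(2.9+18, 6.9+4) = Beta(20.9, 10.9).
E[θ | data] = 20.9/(20.9+10.9) = 0.6572.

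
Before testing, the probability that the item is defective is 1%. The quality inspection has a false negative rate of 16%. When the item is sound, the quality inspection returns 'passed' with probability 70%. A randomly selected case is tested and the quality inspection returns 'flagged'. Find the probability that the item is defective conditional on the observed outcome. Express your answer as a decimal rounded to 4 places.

Let H be the event that the item is defective. P(H) = 0.01, so P(¬H) = 0.99. With E the 'flagged' result, P(E|H) = 0.84 and P(E|¬H) = 0.3.
P(E) = 0.84·0.01 + 0.3·0.99 = 0.0084000 + 0.29700 = 0.30540.
By Bayes' theorem, P(H|E) = 0.0084000 / 0.30540 = 0.0275.

P(H | E) ≈ 0.0275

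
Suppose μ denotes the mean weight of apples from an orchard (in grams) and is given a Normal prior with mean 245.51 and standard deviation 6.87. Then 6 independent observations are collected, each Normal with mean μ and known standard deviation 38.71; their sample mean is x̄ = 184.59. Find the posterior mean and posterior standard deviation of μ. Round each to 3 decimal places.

Prior precision 1/τ₀² = 1/6.87² = 0.0211878; data precision n/σ² = 6/38.71² = 0.00400410.
Posterior precision = 0.0211878 + 0.00400410 = 0.0251919, giving posterior SD = 1/√0.0251919 = 6.300.
Posterior mean = (0.0211878·245.51 + 0.00400410·184.59) / 0.0251919 = 235.827.

Posterior mean ≈ 235.827; posterior SD ≈ 6.300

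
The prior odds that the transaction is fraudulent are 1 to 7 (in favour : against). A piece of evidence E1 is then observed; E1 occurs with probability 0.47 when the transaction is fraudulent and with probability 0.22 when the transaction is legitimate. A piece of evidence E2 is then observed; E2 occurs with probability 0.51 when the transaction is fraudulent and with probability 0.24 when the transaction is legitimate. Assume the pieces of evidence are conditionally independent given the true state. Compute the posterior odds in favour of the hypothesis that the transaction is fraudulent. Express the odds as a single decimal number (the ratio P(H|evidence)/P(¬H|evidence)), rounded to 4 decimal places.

Posterior odds ≈ 0.6485

Prior odds = 1/7 = 0.14286.
Likelihood ratio for E1 = 0.47/0.22 = 2.1364.
Likelihood ratio for E2 = 0.51/0.24 = 2.1250.
Posterior odds = prior odds × LR₁ × LR₂ = 0.64854.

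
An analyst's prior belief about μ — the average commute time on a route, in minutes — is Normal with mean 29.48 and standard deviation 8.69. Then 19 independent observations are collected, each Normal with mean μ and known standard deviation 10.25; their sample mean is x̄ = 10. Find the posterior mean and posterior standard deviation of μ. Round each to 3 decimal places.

Posterior mean ≈ 11.329; posterior SD ≈ 2.270

With known σ, the Normal prior is conjugate. Weight on the data is w = (n/σ²)/(n/σ² + 1/τ₀²) = 0.180845/(0.180845+0.0132422) = 0.93177.
Posterior mean = w·x̄ + (1−w)·μ₀ = 0.93177·10 + 0.068228·29.48 = 11.329. Posterior variance = 1/(0.180845+0.0132422) = 5.15233, so SD = 2.270.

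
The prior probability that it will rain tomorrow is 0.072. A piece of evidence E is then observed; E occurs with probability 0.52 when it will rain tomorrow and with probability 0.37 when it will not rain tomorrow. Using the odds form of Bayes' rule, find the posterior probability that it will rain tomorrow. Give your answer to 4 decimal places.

Posterior probability ≈ 0.0983

Prior odds = 0.072/(1−0.072) = 0.077586. In log-odds, ln(0.077586) = -2.5564.
Add log likelihood ratio: ln(1.4054) = 0.34033.
Posterior log-odds = -2.2160, so posterior odds = exp(-2.2160) = 0.10904. Converting, P(H|E) = 0.10904/1.1090 = 0.0983.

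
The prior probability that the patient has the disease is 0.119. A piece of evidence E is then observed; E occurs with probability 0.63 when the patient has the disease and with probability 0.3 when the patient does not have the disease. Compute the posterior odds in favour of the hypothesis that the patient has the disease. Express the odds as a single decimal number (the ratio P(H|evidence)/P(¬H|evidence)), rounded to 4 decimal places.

Prior odds = 0.119/(1−0.119) = 0.13507. In log-odds, ln(0.13507) = -2.0019.
Add log likelihood ratio: ln(2.1000) = 0.74194.
Posterior log-odds = -1.2600, so posterior odds = exp(-1.2600) = 0.28365.

Posterior odds ≈ 0.2837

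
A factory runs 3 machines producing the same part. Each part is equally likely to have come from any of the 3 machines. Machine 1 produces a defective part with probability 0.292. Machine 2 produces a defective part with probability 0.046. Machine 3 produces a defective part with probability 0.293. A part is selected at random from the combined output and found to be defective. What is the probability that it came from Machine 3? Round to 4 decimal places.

Tabulate prior·likelihood by source: [1] prior 0.333333, lik 0.292, product 0.09733; [2] prior 0.333333, lik 0.046, product 0.01533; [3] prior 0.333333, lik 0.293, product 0.09767.
Normalizing constant = 0.21033; the posterior for Machine 3 is its product over the sum, 0.09767/0.21033 = 0.4643.

Posterior probability ≈ 0.4643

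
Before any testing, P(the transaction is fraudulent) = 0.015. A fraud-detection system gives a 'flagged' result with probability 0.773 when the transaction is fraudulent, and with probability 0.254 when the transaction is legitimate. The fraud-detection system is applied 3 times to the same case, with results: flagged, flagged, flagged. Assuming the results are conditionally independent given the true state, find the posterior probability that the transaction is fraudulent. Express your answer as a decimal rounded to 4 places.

Posterior P(H) ≈ 0.3003

With H the event that the transaction is fraudulent, the joint likelihood of the observed sequence is P(data|H) = 0.773·0.773·0.773 = 0.46189 and P(data|¬H) = 0.254·0.254·0.254 = 0.016387.
Bayes: P(H|data) = 0.015·0.46189 / (0.015·0.46189 + 0.985·0.016387) = 0.0069283/0.023070 = 0.3003.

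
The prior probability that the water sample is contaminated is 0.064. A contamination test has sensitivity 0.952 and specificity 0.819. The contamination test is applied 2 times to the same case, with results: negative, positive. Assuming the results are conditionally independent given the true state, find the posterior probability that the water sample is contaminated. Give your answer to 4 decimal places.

Posterior P(H) ≈ 0.0206

Let H be the event that the water sample is contaminated; start with P(H) = 0.064. P('positive'|H) = 0.952, P('positive'|¬H) = 0.181.
Update on result 1 ('negative'): P(H) ← 0.048·0.0640 / (0.048·0.0640 + 0.819·0.9360) = 0.0030720/0.76966 = 0.0040.
Update on result 2 ('positive'): P(H) ← 0.952·0.0040 / (0.952·0.0040 + 0.181·0.9960) = 0.0037998/0.18408 = 0.0206.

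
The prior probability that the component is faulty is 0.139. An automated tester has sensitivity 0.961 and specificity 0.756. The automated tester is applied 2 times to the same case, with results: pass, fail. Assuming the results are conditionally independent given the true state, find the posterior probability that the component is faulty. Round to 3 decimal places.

Posterior P(H) ≈ 0.032

Let H be the event that the component is faulty; start with P(H) = 0.139. P('fail'|H) = 0.961, P('fail'|¬H) = 0.244.
Update on result 1 ('pass'): P(H) ← 0.039·0.1390 / (0.039·0.1390 + 0.756·0.8610) = 0.0054210/0.65634 = 0.0083.
Update on result 2 ('fail'): P(H) ← 0.961·0.0083 / (0.961·0.0083 + 0.244·0.9917) = 0.0079374/0.24992 = 0.0318.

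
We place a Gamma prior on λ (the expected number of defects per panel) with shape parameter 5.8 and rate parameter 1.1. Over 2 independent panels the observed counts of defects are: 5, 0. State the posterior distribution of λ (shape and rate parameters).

Posterior: Gamma(shape=10.8, rate=3.1)

The Poisson likelihood adds the total count to the shape and the number of exposure periods to the rate. Here ∑xᵢ = 5 and n = 2, so shape 5.8→10.8 and rate 1.1→3.1.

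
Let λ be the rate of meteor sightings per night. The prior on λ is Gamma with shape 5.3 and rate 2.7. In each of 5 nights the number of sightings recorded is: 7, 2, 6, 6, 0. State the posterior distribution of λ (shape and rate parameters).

Total count ∑xᵢ = 21 over n = 5 nights.
Gamma is conjugate to the Poisson likelihood: posterior is Gamma(shape = 5.3+21 = 26.3, rate = 2.7+5 = 7.7).

Posterior: Gamma(shape=26.3, rate=7.7)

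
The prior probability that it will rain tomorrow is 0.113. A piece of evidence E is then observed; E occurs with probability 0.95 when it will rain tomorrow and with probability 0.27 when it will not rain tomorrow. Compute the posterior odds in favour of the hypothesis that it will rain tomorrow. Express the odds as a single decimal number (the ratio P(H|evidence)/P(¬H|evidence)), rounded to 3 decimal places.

Posterior odds ≈ 0.448

Prior odds = 0.113/(1−0.113) = 0.12740.
Likelihood ratio for E = 0.95/0.27 = 3.5185.
Posterior odds = prior odds × LR = 0.44824.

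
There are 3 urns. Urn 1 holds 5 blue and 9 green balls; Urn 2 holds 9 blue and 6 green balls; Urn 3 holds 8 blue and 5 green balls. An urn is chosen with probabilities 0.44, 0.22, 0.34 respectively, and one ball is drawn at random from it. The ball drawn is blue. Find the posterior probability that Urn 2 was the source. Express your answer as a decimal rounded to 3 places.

Posterior probability ≈ 0.265

P(blue|Urn 1) = 0.3571; P(blue|Urn 2) = 0.6; P(blue|Urn 3) = 0.6154.
Prior × likelihood for each source: 0.44·0.3571=0.1571, 0.22·0.6=0.1320, 0.34·0.6154=0.2092. Summing gives P(blue) = 0.49837.
P(Urn 2 | blue) = 0.1320 / 0.49837 = 0.265.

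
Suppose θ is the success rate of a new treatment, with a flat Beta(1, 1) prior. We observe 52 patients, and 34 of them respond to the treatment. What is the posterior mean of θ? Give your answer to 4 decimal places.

Posterior mean ≈ 0.6481

Observing 34 successes and 18 failures updates Beta(1, 1) by adding the success and failure counts to the two shape parameters: α = 1+34 = 35, β = 1+18 = 19.
E[θ | data] = 35/(35+19) = 0.6481.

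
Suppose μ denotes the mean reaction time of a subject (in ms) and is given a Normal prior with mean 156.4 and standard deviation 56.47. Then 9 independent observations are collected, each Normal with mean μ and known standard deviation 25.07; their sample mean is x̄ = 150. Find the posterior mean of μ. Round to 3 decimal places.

Prior precision 1/τ₀² = 1/56.47² = 0.00031359; data precision n/σ² = 9/25.07² = 0.0143197.
Posterior precision = 0.00031359 + 0.0143197 = 0.0146333.
Posterior mean = (0.00031359·156.4 + 0.0143197·150) / 0.0146333 = 150.137.

Posterior mean ≈ 150.137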